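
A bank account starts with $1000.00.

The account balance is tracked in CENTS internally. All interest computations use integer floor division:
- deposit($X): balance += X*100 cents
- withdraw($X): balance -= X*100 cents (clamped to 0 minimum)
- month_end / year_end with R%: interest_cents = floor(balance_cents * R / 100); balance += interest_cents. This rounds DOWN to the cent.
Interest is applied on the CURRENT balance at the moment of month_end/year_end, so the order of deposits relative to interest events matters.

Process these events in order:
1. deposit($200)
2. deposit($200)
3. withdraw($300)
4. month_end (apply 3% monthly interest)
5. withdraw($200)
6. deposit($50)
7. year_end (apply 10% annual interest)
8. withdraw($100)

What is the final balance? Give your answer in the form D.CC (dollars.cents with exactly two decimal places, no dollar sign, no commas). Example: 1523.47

After 1 (deposit($200)): balance=$1200.00 total_interest=$0.00
After 2 (deposit($200)): balance=$1400.00 total_interest=$0.00
After 3 (withdraw($300)): balance=$1100.00 total_interest=$0.00
After 4 (month_end (apply 3% monthly interest)): balance=$1133.00 total_interest=$33.00
After 5 (withdraw($200)): balance=$933.00 total_interest=$33.00
After 6 (deposit($50)): balance=$983.00 total_interest=$33.00
After 7 (year_end (apply 10% annual interest)): balance=$1081.30 total_interest=$131.30
After 8 (withdraw($100)): balance=$981.30 total_interest=$131.30

Answer: 981.30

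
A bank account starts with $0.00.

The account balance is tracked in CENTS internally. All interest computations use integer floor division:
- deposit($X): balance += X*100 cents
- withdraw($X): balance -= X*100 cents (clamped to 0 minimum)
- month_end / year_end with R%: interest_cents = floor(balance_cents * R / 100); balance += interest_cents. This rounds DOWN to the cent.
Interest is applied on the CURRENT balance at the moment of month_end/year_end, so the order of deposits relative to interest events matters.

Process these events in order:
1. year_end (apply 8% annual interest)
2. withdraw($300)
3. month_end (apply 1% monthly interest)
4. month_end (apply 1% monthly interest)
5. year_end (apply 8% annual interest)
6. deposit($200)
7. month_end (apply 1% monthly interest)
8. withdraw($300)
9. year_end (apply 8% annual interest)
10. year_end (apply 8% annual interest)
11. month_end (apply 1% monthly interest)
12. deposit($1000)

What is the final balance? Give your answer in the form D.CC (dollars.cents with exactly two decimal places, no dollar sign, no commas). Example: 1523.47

Answer: 1000.00

Derivation:
After 1 (year_end (apply 8% annual interest)): balance=$0.00 total_interest=$0.00
After 2 (withdraw($300)): balance=$0.00 total_interest=$0.00
After 3 (month_end (apply 1% monthly interest)): balance=$0.00 total_interest=$0.00
After 4 (month_end (apply 1% monthly interest)): balance=$0.00 total_interest=$0.00
After 5 (year_end (apply 8% annual interest)): balance=$0.00 total_interest=$0.00
After 6 (deposit($200)): balance=$200.00 total_interest=$0.00
After 7 (month_end (apply 1% monthly interest)): balance=$202.00 total_interest=$2.00
After 8 (withdraw($300)): balance=$0.00 total_interest=$2.00
After 9 (year_end (apply 8% annual interest)): balance=$0.00 total_interest=$2.00
After 10 (year_end (apply 8% annual interest)): balance=$0.00 total_interest=$2.00
After 11 (month_end (apply 1% monthly interest)): balance=$0.00 total_interest=$2.00
After 12 (deposit($1000)): balance=$1000.00 total_interest=$2.00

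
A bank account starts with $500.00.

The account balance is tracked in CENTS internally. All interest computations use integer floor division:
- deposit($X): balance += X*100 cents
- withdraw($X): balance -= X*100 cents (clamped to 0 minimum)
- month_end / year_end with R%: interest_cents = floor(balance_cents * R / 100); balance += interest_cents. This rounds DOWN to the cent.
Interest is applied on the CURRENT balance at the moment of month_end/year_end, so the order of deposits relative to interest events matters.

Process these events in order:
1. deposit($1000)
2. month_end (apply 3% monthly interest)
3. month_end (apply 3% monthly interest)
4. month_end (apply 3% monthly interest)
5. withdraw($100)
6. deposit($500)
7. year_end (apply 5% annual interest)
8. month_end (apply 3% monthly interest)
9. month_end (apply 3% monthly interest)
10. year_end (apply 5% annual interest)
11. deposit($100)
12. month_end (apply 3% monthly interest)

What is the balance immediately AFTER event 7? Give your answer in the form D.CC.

Answer: 2141.04

Derivation:
After 1 (deposit($1000)): balance=$1500.00 total_interest=$0.00
After 2 (month_end (apply 3% monthly interest)): balance=$1545.00 total_interest=$45.00
After 3 (month_end (apply 3% monthly interest)): balance=$1591.35 total_interest=$91.35
After 4 (month_end (apply 3% monthly interest)): balance=$1639.09 total_interest=$139.09
After 5 (withdraw($100)): balance=$1539.09 total_interest=$139.09
After 6 (deposit($500)): balance=$2039.09 total_interest=$139.09
After 7 (year_end (apply 5% annual interest)): balance=$2141.04 total_interest=$241.04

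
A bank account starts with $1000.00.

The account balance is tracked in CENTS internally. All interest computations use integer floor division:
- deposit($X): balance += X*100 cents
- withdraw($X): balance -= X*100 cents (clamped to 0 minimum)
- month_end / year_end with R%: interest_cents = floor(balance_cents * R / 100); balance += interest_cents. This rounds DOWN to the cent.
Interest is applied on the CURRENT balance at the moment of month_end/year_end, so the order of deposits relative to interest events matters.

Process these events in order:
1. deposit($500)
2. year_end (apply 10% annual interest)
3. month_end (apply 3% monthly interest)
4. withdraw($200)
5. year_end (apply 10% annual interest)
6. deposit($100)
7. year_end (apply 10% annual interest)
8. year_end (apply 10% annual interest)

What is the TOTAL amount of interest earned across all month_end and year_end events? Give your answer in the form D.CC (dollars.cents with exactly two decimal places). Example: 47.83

Answer: 716.82

Derivation:
After 1 (deposit($500)): balance=$1500.00 total_interest=$0.00
After 2 (year_end (apply 10% annual interest)): balance=$1650.00 total_interest=$150.00
After 3 (month_end (apply 3% monthly interest)): balance=$1699.50 total_interest=$199.50
After 4 (withdraw($200)): balance=$1499.50 total_interest=$199.50
After 5 (year_end (apply 10% annual interest)): balance=$1649.45 total_interest=$349.45
After 6 (deposit($100)): balance=$1749.45 total_interest=$349.45
After 7 (year_end (apply 10% annual interest)): balance=$1924.39 total_interest=$524.39
After 8 (year_end (apply 10% annual interest)): balance=$2116.82 total_interest=$716.82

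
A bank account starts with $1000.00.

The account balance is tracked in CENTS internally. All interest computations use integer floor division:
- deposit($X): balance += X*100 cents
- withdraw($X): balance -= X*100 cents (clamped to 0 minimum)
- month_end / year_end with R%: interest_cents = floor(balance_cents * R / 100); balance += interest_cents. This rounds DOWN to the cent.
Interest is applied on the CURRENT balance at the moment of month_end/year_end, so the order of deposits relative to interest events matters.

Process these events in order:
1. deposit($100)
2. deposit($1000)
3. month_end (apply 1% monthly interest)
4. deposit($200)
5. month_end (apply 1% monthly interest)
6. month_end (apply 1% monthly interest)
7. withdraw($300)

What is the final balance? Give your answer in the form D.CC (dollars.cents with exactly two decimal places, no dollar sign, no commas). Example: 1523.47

After 1 (deposit($100)): balance=$1100.00 total_interest=$0.00
After 2 (deposit($1000)): balance=$2100.00 total_interest=$0.00
After 3 (month_end (apply 1% monthly interest)): balance=$2121.00 total_interest=$21.00
After 4 (deposit($200)): balance=$2321.00 total_interest=$21.00
After 5 (month_end (apply 1% monthly interest)): balance=$2344.21 total_interest=$44.21
After 6 (month_end (apply 1% monthly interest)): balance=$2367.65 total_interest=$67.65
After 7 (withdraw($300)): balance=$2067.65 total_interest=$67.65

Answer: 2067.65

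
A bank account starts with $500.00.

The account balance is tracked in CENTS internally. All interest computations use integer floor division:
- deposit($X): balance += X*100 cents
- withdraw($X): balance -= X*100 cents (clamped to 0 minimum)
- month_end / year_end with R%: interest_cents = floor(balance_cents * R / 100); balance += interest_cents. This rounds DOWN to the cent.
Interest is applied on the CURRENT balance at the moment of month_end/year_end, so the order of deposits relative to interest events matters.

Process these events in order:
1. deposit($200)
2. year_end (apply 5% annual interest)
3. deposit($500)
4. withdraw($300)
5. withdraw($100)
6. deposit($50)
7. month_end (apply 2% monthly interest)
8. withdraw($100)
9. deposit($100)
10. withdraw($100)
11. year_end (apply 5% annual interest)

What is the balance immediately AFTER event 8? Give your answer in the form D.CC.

Answer: 802.70

Derivation:
After 1 (deposit($200)): balance=$700.00 total_interest=$0.00
After 2 (year_end (apply 5% annual interest)): balance=$735.00 total_interest=$35.00
After 3 (deposit($500)): balance=$1235.00 total_interest=$35.00
After 4 (withdraw($300)): balance=$935.00 total_interest=$35.00
After 5 (withdraw($100)): balance=$835.00 total_interest=$35.00
After 6 (deposit($50)): balance=$885.00 total_interest=$35.00
After 7 (month_end (apply 2% monthly interest)): balance=$902.70 total_interest=$52.70
After 8 (withdraw($100)): balance=$802.70 total_interest=$52.70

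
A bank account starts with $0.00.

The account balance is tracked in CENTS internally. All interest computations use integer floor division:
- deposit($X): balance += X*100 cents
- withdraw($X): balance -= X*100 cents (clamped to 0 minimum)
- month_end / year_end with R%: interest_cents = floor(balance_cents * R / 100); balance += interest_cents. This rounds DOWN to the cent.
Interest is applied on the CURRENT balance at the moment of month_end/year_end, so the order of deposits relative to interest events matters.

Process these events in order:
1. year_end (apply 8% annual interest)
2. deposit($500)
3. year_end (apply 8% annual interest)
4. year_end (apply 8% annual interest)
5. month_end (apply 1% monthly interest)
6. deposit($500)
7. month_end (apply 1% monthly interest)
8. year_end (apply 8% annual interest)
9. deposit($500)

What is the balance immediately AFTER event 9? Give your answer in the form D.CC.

After 1 (year_end (apply 8% annual interest)): balance=$0.00 total_interest=$0.00
After 2 (deposit($500)): balance=$500.00 total_interest=$0.00
After 3 (year_end (apply 8% annual interest)): balance=$540.00 total_interest=$40.00
After 4 (year_end (apply 8% annual interest)): balance=$583.20 total_interest=$83.20
After 5 (month_end (apply 1% monthly interest)): balance=$589.03 total_interest=$89.03
After 6 (deposit($500)): balance=$1089.03 total_interest=$89.03
After 7 (month_end (apply 1% monthly interest)): balance=$1099.92 total_interest=$99.92
After 8 (year_end (apply 8% annual interest)): balance=$1187.91 total_interest=$187.91
After 9 (deposit($500)): balance=$1687.91 total_interest=$187.91

Answer: 1687.91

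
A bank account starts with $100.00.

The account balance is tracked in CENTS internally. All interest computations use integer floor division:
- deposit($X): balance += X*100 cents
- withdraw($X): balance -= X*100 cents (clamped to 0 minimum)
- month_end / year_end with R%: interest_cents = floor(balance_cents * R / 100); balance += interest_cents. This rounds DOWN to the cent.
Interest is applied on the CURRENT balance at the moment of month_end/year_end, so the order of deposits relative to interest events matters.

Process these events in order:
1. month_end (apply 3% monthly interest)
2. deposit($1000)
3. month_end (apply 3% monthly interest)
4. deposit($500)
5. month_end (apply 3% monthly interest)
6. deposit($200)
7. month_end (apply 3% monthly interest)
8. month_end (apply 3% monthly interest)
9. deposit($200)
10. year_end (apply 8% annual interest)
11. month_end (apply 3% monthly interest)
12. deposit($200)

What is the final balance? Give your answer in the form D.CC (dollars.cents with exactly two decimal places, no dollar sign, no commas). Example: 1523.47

Answer: 2647.23

Derivation:
After 1 (month_end (apply 3% monthly interest)): balance=$103.00 total_interest=$3.00
After 2 (deposit($1000)): balance=$1103.00 total_interest=$3.00
After 3 (month_end (apply 3% monthly interest)): balance=$1136.09 total_interest=$36.09
After 4 (deposit($500)): balance=$1636.09 total_interest=$36.09
After 5 (month_end (apply 3% monthly interest)): balance=$1685.17 total_interest=$85.17
After 6 (deposit($200)): balance=$1885.17 total_interest=$85.17
After 7 (month_end (apply 3% monthly interest)): balance=$1941.72 total_interest=$141.72
After 8 (month_end (apply 3% monthly interest)): balance=$1999.97 total_interest=$199.97
After 9 (deposit($200)): balance=$2199.97 total_interest=$199.97
After 10 (year_end (apply 8% annual interest)): balance=$2375.96 total_interest=$375.96
After 11 (month_end (apply 3% monthly interest)): balance=$2447.23 total_interest=$447.23
After 12 (deposit($200)): balance=$2647.23 total_interest=$447.23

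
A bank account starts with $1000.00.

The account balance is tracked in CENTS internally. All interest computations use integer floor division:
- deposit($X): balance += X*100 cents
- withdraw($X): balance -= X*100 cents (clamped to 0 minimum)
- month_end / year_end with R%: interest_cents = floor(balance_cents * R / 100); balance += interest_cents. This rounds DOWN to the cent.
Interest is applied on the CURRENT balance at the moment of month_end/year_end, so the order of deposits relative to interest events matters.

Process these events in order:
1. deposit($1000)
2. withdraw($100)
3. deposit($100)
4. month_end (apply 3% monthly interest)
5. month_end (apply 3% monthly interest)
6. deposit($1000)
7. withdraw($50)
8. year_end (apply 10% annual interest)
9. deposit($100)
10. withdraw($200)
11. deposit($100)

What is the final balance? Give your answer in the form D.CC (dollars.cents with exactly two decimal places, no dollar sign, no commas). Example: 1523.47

Answer: 3378.98

Derivation:
After 1 (deposit($1000)): balance=$2000.00 total_interest=$0.00
After 2 (withdraw($100)): balance=$1900.00 total_interest=$0.00
After 3 (deposit($100)): balance=$2000.00 total_interest=$0.00
After 4 (month_end (apply 3% monthly interest)): balance=$2060.00 total_interest=$60.00
After 5 (month_end (apply 3% monthly interest)): balance=$2121.80 total_interest=$121.80
After 6 (deposit($1000)): balance=$3121.80 total_interest=$121.80
After 7 (withdraw($50)): balance=$3071.80 total_interest=$121.80
After 8 (year_end (apply 10% annual interest)): balance=$3378.98 total_interest=$428.98
After 9 (deposit($100)): balance=$3478.98 total_interest=$428.98
After 10 (withdraw($200)): balance=$3278.98 total_interest=$428.98
After 11 (deposit($100)): balance=$3378.98 total_interest=$428.98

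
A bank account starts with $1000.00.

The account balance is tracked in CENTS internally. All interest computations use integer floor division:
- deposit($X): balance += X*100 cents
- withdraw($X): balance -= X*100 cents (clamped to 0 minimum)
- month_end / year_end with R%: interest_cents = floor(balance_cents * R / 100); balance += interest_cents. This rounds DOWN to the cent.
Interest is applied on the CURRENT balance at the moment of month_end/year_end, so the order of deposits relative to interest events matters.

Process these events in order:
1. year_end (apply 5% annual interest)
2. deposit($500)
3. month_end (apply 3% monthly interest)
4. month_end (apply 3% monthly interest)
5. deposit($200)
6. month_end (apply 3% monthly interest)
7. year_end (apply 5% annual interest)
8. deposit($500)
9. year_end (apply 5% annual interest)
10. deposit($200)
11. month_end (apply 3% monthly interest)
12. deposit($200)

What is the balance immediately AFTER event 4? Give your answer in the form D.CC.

Answer: 1644.39

Derivation:
After 1 (year_end (apply 5% annual interest)): balance=$1050.00 total_interest=$50.00
After 2 (deposit($500)): balance=$1550.00 total_interest=$50.00
After 3 (month_end (apply 3% monthly interest)): balance=$1596.50 total_interest=$96.50
After 4 (month_end (apply 3% monthly interest)): balance=$1644.39 total_interest=$144.39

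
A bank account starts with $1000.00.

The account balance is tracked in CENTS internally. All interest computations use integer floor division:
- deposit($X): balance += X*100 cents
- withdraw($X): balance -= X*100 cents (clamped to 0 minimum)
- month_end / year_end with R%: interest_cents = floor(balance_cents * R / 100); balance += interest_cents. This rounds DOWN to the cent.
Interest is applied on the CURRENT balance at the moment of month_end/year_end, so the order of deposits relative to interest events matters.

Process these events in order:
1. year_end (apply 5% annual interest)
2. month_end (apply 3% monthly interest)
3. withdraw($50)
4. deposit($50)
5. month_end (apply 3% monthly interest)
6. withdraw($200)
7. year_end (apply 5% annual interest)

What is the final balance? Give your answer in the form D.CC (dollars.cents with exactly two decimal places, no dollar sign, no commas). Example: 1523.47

Answer: 959.63

Derivation:
After 1 (year_end (apply 5% annual interest)): balance=$1050.00 total_interest=$50.00
After 2 (month_end (apply 3% monthly interest)): balance=$1081.50 total_interest=$81.50
After 3 (withdraw($50)): balance=$1031.50 total_interest=$81.50
After 4 (deposit($50)): balance=$1081.50 total_interest=$81.50
After 5 (month_end (apply 3% monthly interest)): balance=$1113.94 total_interest=$113.94
After 6 (withdraw($200)): balance=$913.94 total_interest=$113.94
After 7 (year_end (apply 5% annual interest)): balance=$959.63 total_interest=$159.63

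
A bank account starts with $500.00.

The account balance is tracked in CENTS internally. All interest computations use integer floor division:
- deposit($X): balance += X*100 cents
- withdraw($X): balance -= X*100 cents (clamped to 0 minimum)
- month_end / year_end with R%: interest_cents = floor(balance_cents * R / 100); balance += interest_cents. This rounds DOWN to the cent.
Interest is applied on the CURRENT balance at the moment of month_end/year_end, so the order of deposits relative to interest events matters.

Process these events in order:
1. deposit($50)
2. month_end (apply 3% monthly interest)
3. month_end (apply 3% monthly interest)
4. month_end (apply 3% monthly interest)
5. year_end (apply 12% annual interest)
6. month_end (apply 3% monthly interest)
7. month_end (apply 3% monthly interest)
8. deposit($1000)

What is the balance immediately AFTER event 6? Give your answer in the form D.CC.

Answer: 693.29

Derivation:
After 1 (deposit($50)): balance=$550.00 total_interest=$0.00
After 2 (month_end (apply 3% monthly interest)): balance=$566.50 total_interest=$16.50
After 3 (month_end (apply 3% monthly interest)): balance=$583.49 total_interest=$33.49
After 4 (month_end (apply 3% monthly interest)): balance=$600.99 total_interest=$50.99
After 5 (year_end (apply 12% annual interest)): balance=$673.10 total_interest=$123.10
After 6 (month_end (apply 3% monthly interest)): balance=$693.29 total_interest=$143.29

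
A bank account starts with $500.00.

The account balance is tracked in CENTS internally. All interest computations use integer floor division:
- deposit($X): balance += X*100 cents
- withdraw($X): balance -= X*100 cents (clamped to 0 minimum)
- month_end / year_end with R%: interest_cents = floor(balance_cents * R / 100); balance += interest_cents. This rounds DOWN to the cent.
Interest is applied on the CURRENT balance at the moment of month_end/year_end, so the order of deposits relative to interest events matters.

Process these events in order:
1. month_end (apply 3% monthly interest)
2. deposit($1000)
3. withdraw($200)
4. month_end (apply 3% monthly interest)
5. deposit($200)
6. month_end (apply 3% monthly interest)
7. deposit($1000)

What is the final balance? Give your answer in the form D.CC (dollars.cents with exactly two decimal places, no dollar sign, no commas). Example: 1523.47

Answer: 2601.08

Derivation:
After 1 (month_end (apply 3% monthly interest)): balance=$515.00 total_interest=$15.00
After 2 (deposit($1000)): balance=$1515.00 total_interest=$15.00
After 3 (withdraw($200)): balance=$1315.00 total_interest=$15.00
After 4 (month_end (apply 3% monthly interest)): balance=$1354.45 total_interest=$54.45
After 5 (deposit($200)): balance=$1554.45 total_interest=$54.45
After 6 (month_end (apply 3% monthly interest)): balance=$1601.08 total_interest=$101.08
After 7 (deposit($1000)): balance=$2601.08 total_interest=$101.08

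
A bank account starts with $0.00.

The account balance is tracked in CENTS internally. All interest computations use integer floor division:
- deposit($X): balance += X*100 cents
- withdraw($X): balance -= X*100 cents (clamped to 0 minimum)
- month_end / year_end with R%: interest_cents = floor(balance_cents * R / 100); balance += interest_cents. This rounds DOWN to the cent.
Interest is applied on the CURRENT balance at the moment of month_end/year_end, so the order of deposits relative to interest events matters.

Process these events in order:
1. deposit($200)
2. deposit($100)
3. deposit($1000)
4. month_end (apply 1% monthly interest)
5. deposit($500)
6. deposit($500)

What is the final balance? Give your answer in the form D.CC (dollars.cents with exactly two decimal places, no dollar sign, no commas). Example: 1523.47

After 1 (deposit($200)): balance=$200.00 total_interest=$0.00
After 2 (deposit($100)): balance=$300.00 total_interest=$0.00
After 3 (deposit($1000)): balance=$1300.00 total_interest=$0.00
After 4 (month_end (apply 1% monthly interest)): balance=$1313.00 total_interest=$13.00
After 5 (deposit($500)): balance=$1813.00 total_interest=$13.00
After 6 (deposit($500)): balance=$2313.00 total_interest=$13.00

Answer: 2313.00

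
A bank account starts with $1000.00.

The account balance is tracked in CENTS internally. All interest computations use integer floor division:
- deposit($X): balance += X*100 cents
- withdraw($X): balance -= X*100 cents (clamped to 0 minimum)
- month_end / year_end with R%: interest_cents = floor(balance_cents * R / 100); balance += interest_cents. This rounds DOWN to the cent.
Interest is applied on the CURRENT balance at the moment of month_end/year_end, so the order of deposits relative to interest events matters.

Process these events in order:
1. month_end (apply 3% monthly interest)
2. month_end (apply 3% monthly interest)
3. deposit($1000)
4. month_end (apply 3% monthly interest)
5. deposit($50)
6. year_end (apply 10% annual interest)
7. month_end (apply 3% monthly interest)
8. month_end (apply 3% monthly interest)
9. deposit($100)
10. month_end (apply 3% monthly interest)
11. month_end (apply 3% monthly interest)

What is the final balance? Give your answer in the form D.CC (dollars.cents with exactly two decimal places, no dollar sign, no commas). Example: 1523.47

After 1 (month_end (apply 3% monthly interest)): balance=$1030.00 total_interest=$30.00
After 2 (month_end (apply 3% monthly interest)): balance=$1060.90 total_interest=$60.90
After 3 (deposit($1000)): balance=$2060.90 total_interest=$60.90
After 4 (month_end (apply 3% monthly interest)): balance=$2122.72 total_interest=$122.72
After 5 (deposit($50)): balance=$2172.72 total_interest=$122.72
After 6 (year_end (apply 10% annual interest)): balance=$2389.99 total_interest=$339.99
After 7 (month_end (apply 3% monthly interest)): balance=$2461.68 total_interest=$411.68
After 8 (month_end (apply 3% monthly interest)): balance=$2535.53 total_interest=$485.53
After 9 (deposit($100)): balance=$2635.53 total_interest=$485.53
After 10 (month_end (apply 3% monthly interest)): balance=$2714.59 total_interest=$564.59
After 11 (month_end (apply 3% monthly interest)): balance=$2796.02 total_interest=$646.02

Answer: 2796.02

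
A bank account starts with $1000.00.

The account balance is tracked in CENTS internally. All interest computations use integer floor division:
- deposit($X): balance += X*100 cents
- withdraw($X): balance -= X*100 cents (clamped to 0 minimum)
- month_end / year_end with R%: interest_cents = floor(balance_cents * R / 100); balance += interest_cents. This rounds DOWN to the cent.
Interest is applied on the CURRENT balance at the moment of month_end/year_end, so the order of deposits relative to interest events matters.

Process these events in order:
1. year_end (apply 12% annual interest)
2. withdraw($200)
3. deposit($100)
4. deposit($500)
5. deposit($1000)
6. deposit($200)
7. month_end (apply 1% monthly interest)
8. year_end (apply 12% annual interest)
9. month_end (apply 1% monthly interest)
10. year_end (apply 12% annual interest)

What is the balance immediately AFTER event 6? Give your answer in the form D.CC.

After 1 (year_end (apply 12% annual interest)): balance=$1120.00 total_interest=$120.00
After 2 (withdraw($200)): balance=$920.00 total_interest=$120.00
After 3 (deposit($100)): balance=$1020.00 total_interest=$120.00
After 4 (deposit($500)): balance=$1520.00 total_interest=$120.00
After 5 (deposit($1000)): balance=$2520.00 total_interest=$120.00
After 6 (deposit($200)): balance=$2720.00 total_interest=$120.00

Answer: 2720.00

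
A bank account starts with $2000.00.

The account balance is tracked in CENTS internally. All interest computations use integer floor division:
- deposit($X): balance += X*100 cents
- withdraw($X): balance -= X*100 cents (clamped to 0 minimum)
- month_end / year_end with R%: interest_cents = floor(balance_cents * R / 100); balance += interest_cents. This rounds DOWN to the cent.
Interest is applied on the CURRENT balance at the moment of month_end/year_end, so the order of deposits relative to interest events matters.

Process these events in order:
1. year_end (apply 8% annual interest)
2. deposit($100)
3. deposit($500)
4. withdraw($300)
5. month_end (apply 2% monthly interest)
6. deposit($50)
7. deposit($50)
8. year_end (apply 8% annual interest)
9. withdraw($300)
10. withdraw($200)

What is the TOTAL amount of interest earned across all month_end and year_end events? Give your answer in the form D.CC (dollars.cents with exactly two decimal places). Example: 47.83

After 1 (year_end (apply 8% annual interest)): balance=$2160.00 total_interest=$160.00
After 2 (deposit($100)): balance=$2260.00 total_interest=$160.00
After 3 (deposit($500)): balance=$2760.00 total_interest=$160.00
After 4 (withdraw($300)): balance=$2460.00 total_interest=$160.00
After 5 (month_end (apply 2% monthly interest)): balance=$2509.20 total_interest=$209.20
After 6 (deposit($50)): balance=$2559.20 total_interest=$209.20
After 7 (deposit($50)): balance=$2609.20 total_interest=$209.20
After 8 (year_end (apply 8% annual interest)): balance=$2817.93 total_interest=$417.93
After 9 (withdraw($300)): balance=$2517.93 total_interest=$417.93
After 10 (withdraw($200)): balance=$2317.93 total_interest=$417.93

Answer: 417.93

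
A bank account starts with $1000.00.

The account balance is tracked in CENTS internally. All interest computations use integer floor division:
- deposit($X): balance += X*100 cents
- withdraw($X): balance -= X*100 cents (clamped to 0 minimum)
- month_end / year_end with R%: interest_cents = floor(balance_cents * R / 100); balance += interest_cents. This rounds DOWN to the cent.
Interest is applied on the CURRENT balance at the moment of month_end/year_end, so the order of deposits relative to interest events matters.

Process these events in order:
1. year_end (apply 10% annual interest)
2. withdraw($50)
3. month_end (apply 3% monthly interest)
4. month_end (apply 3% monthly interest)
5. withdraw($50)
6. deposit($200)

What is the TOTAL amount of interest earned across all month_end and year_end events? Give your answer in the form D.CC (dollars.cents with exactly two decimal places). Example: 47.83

After 1 (year_end (apply 10% annual interest)): balance=$1100.00 total_interest=$100.00
After 2 (withdraw($50)): balance=$1050.00 total_interest=$100.00
After 3 (month_end (apply 3% monthly interest)): balance=$1081.50 total_interest=$131.50
After 4 (month_end (apply 3% monthly interest)): balance=$1113.94 total_interest=$163.94
After 5 (withdraw($50)): balance=$1063.94 total_interest=$163.94
After 6 (deposit($200)): balance=$1263.94 total_interest=$163.94

Answer: 163.94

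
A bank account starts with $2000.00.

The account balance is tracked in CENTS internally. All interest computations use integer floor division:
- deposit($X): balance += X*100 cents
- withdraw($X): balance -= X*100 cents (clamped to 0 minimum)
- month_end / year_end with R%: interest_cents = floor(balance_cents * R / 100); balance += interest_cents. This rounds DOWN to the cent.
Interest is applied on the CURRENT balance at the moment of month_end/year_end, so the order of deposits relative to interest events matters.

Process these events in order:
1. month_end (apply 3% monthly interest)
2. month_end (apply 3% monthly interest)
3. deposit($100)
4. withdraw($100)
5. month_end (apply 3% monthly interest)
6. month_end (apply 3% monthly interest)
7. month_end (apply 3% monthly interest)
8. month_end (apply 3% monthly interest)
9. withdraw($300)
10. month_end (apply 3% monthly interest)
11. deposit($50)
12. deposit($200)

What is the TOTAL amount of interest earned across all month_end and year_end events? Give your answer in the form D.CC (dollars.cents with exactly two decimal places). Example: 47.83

Answer: 450.73

Derivation:
After 1 (month_end (apply 3% monthly interest)): balance=$2060.00 total_interest=$60.00
After 2 (month_end (apply 3% monthly interest)): balance=$2121.80 total_interest=$121.80
After 3 (deposit($100)): balance=$2221.80 total_interest=$121.80
After 4 (withdraw($100)): balance=$2121.80 total_interest=$121.80
After 5 (month_end (apply 3% monthly interest)): balance=$2185.45 total_interest=$185.45
After 6 (month_end (apply 3% monthly interest)): balance=$2251.01 total_interest=$251.01
After 7 (month_end (apply 3% monthly interest)): balance=$2318.54 total_interest=$318.54
After 8 (month_end (apply 3% monthly interest)): balance=$2388.09 total_interest=$388.09
After 9 (withdraw($300)): balance=$2088.09 total_interest=$388.09
After 10 (month_end (apply 3% monthly interest)): balance=$2150.73 total_interest=$450.73
After 11 (deposit($50)): balance=$2200.73 total_interest=$450.73
After 12 (deposit($200)): balance=$2400.73 total_interest=$450.73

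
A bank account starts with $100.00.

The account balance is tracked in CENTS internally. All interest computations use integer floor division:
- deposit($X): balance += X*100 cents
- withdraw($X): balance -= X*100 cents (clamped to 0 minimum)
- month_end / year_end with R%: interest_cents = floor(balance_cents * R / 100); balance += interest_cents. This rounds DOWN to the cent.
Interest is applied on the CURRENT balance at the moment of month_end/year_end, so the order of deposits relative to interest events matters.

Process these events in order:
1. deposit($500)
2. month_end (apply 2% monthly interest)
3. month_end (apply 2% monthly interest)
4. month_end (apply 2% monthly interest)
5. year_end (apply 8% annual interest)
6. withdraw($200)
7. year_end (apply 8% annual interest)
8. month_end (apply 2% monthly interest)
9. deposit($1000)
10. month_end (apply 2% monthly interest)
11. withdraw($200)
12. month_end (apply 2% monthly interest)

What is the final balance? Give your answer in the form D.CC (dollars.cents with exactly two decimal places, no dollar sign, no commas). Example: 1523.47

After 1 (deposit($500)): balance=$600.00 total_interest=$0.00
After 2 (month_end (apply 2% monthly interest)): balance=$612.00 total_interest=$12.00
After 3 (month_end (apply 2% monthly interest)): balance=$624.24 total_interest=$24.24
After 4 (month_end (apply 2% monthly interest)): balance=$636.72 total_interest=$36.72
After 5 (year_end (apply 8% annual interest)): balance=$687.65 total_interest=$87.65
After 6 (withdraw($200)): balance=$487.65 total_interest=$87.65
After 7 (year_end (apply 8% annual interest)): balance=$526.66 total_interest=$126.66
After 8 (month_end (apply 2% monthly interest)): balance=$537.19 total_interest=$137.19
After 9 (deposit($1000)): balance=$1537.19 total_interest=$137.19
After 10 (month_end (apply 2% monthly interest)): balance=$1567.93 total_interest=$167.93
After 11 (withdraw($200)): balance=$1367.93 total_interest=$167.93
After 12 (month_end (apply 2% monthly interest)): balance=$1395.28 total_interest=$195.28

Answer: 1395.28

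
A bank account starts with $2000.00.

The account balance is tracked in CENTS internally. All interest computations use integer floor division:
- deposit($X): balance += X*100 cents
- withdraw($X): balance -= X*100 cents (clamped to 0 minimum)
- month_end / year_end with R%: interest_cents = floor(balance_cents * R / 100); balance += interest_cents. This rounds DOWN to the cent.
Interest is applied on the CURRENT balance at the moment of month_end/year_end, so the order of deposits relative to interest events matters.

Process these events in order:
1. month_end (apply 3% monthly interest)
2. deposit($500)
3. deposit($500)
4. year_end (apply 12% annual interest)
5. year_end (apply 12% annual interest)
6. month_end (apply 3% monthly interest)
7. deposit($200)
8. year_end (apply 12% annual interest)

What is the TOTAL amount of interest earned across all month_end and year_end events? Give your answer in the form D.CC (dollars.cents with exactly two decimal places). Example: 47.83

Answer: 1452.04

Derivation:
After 1 (month_end (apply 3% monthly interest)): balance=$2060.00 total_interest=$60.00
After 2 (deposit($500)): balance=$2560.00 total_interest=$60.00
After 3 (deposit($500)): balance=$3060.00 total_interest=$60.00
After 4 (year_end (apply 12% annual interest)): balance=$3427.20 total_interest=$427.20
After 5 (year_end (apply 12% annual interest)): balance=$3838.46 total_interest=$838.46
After 6 (month_end (apply 3% monthly interest)): balance=$3953.61 total_interest=$953.61
After 7 (deposit($200)): balance=$4153.61 total_interest=$953.61
After 8 (year_end (apply 12% annual interest)): balance=$4652.04 total_interest=$1452.04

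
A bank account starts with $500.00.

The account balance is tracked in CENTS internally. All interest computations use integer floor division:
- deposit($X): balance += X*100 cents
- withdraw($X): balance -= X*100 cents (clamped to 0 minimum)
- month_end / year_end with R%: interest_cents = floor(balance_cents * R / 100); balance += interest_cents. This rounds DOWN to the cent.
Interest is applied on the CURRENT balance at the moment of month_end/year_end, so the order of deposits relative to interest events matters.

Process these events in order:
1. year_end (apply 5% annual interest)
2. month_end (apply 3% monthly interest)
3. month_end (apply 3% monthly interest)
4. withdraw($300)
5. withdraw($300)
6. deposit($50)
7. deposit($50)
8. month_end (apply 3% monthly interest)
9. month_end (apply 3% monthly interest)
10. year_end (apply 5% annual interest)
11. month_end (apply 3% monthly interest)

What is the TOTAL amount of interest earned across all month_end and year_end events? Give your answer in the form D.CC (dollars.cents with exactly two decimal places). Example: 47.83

Answer: 71.70

Derivation:
After 1 (year_end (apply 5% annual interest)): balance=$525.00 total_interest=$25.00
After 2 (month_end (apply 3% monthly interest)): balance=$540.75 total_interest=$40.75
After 3 (month_end (apply 3% monthly interest)): balance=$556.97 total_interest=$56.97
After 4 (withdraw($300)): balance=$256.97 total_interest=$56.97
After 5 (withdraw($300)): balance=$0.00 total_interest=$56.97
After 6 (deposit($50)): balance=$50.00 total_interest=$56.97
After 7 (deposit($50)): balance=$100.00 total_interest=$56.97
After 8 (month_end (apply 3% monthly interest)): balance=$103.00 total_interest=$59.97
After 9 (month_end (apply 3% monthly interest)): balance=$106.09 total_interest=$63.06
After 10 (year_end (apply 5% annual interest)): balance=$111.39 total_interest=$68.36
After 11 (month_end (apply 3% monthly interest)): balance=$114.73 total_interest=$71.70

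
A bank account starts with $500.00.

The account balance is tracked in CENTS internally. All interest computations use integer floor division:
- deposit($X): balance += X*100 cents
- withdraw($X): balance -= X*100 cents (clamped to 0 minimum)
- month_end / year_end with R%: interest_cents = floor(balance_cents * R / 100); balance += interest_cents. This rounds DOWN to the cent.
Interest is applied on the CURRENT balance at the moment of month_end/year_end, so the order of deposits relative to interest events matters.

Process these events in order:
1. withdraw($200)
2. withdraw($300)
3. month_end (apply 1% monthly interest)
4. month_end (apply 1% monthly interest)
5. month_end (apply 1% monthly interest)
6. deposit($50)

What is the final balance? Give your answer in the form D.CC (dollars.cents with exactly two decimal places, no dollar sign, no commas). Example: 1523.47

After 1 (withdraw($200)): balance=$300.00 total_interest=$0.00
After 2 (withdraw($300)): balance=$0.00 total_interest=$0.00
After 3 (month_end (apply 1% monthly interest)): balance=$0.00 total_interest=$0.00
After 4 (month_end (apply 1% monthly interest)): balance=$0.00 total_interest=$0.00
After 5 (month_end (apply 1% monthly interest)): balance=$0.00 total_interest=$0.00
After 6 (deposit($50)): balance=$50.00 total_interest=$0.00

Answer: 50.00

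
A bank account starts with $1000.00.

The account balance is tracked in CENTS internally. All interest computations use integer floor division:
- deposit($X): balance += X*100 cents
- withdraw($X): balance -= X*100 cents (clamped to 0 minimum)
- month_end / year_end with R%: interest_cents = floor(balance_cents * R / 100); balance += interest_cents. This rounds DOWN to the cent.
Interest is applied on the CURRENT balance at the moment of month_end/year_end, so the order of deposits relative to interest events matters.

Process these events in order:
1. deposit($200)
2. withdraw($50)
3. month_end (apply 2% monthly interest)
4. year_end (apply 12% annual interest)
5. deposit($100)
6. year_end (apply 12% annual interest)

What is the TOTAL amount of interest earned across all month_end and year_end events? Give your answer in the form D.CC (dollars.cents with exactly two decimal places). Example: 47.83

Answer: 333.41

Derivation:
After 1 (deposit($200)): balance=$1200.00 total_interest=$0.00
After 2 (withdraw($50)): balance=$1150.00 total_interest=$0.00
After 3 (month_end (apply 2% monthly interest)): balance=$1173.00 total_interest=$23.00
After 4 (year_end (apply 12% annual interest)): balance=$1313.76 total_interest=$163.76
After 5 (deposit($100)): balance=$1413.76 total_interest=$163.76
After 6 (year_end (apply 12% annual interest)): balance=$1583.41 total_interest=$333.41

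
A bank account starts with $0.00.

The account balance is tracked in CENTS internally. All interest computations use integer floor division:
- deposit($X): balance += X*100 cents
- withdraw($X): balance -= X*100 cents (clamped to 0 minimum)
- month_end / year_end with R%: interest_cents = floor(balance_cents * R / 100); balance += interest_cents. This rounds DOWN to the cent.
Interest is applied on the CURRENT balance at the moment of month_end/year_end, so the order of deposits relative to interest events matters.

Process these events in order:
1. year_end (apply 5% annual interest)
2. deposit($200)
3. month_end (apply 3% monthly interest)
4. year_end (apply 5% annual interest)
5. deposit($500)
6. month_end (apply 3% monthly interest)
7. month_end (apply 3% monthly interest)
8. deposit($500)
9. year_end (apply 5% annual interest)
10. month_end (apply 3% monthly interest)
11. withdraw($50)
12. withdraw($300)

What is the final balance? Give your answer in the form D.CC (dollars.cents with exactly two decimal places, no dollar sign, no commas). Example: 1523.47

After 1 (year_end (apply 5% annual interest)): balance=$0.00 total_interest=$0.00
After 2 (deposit($200)): balance=$200.00 total_interest=$0.00
After 3 (month_end (apply 3% monthly interest)): balance=$206.00 total_interest=$6.00
After 4 (year_end (apply 5% annual interest)): balance=$216.30 total_interest=$16.30
After 5 (deposit($500)): balance=$716.30 total_interest=$16.30
After 6 (month_end (apply 3% monthly interest)): balance=$737.78 total_interest=$37.78
After 7 (month_end (apply 3% monthly interest)): balance=$759.91 total_interest=$59.91
After 8 (deposit($500)): balance=$1259.91 total_interest=$59.91
After 9 (year_end (apply 5% annual interest)): balance=$1322.90 total_interest=$122.90
After 10 (month_end (apply 3% monthly interest)): balance=$1362.58 total_interest=$162.58
After 11 (withdraw($50)): balance=$1312.58 total_interest=$162.58
After 12 (withdraw($300)): balance=$1012.58 total_interest=$162.58

Answer: 1012.58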